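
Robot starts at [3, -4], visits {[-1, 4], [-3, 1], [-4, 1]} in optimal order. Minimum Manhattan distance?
18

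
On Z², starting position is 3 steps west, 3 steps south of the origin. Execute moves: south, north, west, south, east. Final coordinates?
(-3, -4)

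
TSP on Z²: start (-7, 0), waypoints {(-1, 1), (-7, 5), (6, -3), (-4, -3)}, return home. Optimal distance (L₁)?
42
(one optimal route: (-7, 0) → (-7, 5) → (-1, 1) → (6, -3) → (-4, -3) → (-7, 0))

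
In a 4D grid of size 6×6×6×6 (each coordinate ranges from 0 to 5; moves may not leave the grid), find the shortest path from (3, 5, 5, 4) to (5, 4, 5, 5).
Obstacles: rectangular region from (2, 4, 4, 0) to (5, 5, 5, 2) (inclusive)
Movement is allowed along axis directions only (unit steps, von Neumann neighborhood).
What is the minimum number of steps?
4
(one shortest path: (3, 5, 5, 4) → (4, 5, 5, 4) → (5, 5, 5, 4) → (5, 4, 5, 4) → (5, 4, 5, 5))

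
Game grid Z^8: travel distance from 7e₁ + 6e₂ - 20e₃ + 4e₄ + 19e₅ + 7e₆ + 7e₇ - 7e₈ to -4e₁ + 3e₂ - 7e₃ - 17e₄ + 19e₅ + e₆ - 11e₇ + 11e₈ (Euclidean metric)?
37.7359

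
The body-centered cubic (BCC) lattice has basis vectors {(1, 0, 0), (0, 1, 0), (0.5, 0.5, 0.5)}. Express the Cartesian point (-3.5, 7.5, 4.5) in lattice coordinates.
-8b₁ + 3b₂ + 9b₃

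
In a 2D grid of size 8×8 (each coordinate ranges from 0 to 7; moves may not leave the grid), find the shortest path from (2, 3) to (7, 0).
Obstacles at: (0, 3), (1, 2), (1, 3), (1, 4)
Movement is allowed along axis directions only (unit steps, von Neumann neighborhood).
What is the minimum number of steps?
8
(one shortest path: (2, 3) → (3, 3) → (4, 3) → (5, 3) → (6, 3) → (7, 3) → (7, 2) → (7, 1) → (7, 0))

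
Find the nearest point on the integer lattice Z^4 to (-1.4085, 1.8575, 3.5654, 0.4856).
(-1, 2, 4, 0)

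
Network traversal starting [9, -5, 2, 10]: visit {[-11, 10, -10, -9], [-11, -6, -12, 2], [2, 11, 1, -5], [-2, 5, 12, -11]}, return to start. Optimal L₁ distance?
176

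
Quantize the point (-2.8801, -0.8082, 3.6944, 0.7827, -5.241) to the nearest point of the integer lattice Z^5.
(-3, -1, 4, 1, -5)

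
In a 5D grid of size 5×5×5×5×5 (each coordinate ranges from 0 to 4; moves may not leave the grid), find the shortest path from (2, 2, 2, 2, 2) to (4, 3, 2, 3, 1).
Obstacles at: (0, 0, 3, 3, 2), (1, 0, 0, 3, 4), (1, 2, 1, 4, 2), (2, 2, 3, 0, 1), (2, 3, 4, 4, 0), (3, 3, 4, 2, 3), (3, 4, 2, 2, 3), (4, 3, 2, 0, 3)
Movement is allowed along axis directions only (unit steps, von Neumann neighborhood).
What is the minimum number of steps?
5
(one shortest path: (2, 2, 2, 2, 2) → (3, 2, 2, 2, 2) → (4, 2, 2, 2, 2) → (4, 3, 2, 2, 2) → (4, 3, 2, 3, 2) → (4, 3, 2, 3, 1))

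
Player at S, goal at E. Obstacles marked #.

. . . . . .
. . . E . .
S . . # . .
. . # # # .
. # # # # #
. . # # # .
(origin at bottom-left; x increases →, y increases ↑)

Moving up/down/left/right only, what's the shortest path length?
4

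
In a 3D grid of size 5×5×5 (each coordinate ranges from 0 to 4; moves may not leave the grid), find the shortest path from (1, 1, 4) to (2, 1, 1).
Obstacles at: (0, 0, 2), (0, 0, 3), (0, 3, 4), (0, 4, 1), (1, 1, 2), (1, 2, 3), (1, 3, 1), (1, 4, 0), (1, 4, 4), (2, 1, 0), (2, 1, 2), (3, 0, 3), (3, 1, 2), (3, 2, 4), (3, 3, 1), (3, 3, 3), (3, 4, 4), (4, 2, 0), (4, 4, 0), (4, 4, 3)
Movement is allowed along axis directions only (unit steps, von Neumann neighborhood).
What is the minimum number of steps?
6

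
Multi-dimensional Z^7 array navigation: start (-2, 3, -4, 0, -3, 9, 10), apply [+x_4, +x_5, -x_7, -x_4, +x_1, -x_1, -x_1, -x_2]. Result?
(-3, 2, -4, 0, -2, 9, 9)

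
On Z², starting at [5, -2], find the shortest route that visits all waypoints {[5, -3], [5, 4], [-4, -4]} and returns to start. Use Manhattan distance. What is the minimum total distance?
34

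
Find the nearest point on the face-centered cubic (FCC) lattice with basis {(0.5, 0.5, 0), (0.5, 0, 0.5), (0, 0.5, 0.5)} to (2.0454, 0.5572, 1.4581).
(2, 0.5, 1.5)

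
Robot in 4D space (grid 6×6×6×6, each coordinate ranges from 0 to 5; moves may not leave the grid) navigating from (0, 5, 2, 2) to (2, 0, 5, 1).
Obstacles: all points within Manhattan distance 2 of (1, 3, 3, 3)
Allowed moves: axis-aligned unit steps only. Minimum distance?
11
(one shortest path: (0, 5, 2, 2) → (1, 5, 2, 2) → (2, 5, 2, 2) → (2, 4, 2, 2) → (2, 3, 2, 2) → (2, 2, 2, 2) → (2, 1, 2, 2) → (2, 0, 2, 2) → (2, 0, 3, 2) → (2, 0, 4, 2) → (2, 0, 5, 2) → (2, 0, 5, 1))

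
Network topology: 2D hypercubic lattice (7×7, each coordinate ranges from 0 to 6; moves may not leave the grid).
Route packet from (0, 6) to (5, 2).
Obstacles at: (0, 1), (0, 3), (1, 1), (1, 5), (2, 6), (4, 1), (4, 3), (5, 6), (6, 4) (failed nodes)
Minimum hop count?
9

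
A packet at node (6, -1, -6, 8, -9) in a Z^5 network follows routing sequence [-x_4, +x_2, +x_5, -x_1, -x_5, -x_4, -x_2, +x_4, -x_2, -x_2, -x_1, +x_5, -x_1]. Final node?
(3, -3, -6, 7, -8)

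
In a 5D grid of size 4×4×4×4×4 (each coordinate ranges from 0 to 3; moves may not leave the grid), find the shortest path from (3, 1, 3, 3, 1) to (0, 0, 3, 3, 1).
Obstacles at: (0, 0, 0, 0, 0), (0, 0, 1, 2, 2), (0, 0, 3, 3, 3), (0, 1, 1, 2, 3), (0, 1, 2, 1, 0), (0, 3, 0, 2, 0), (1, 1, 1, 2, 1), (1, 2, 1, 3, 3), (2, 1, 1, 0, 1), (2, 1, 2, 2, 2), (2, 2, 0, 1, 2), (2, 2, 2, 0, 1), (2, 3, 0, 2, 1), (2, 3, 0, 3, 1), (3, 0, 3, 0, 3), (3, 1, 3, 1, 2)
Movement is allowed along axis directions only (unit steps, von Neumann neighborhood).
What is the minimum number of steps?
4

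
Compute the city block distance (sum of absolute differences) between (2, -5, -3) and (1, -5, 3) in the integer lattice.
7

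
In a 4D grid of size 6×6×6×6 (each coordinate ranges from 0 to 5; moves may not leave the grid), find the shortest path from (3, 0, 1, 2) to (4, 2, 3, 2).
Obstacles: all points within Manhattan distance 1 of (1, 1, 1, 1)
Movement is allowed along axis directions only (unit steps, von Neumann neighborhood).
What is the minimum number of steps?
5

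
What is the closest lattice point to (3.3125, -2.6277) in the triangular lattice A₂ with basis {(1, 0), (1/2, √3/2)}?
(3.5, -2.598)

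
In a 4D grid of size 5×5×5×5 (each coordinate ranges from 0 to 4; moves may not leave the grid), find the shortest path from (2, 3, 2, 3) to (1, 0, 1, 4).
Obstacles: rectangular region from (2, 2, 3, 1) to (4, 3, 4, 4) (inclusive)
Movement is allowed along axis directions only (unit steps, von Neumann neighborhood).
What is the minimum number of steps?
6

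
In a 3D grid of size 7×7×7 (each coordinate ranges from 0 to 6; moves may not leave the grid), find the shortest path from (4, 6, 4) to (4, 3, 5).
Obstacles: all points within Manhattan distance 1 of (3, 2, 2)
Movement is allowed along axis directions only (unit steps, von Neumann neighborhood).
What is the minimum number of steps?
4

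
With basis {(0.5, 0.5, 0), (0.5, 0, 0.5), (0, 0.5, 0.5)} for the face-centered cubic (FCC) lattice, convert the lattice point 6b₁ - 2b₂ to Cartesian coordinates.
(2, 3, -1)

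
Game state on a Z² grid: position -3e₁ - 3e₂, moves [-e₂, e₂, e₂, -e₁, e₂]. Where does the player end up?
(-4, -1)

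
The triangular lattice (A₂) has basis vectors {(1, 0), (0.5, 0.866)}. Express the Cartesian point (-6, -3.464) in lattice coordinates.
-4b₁ - 4b₂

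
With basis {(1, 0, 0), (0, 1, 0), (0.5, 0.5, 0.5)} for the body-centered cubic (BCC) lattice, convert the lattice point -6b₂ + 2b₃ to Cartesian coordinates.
(1, -5, 1)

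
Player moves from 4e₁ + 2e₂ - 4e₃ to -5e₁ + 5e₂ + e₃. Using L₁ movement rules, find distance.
17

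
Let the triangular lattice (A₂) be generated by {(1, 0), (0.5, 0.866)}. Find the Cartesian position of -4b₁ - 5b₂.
(-6.5, -4.33)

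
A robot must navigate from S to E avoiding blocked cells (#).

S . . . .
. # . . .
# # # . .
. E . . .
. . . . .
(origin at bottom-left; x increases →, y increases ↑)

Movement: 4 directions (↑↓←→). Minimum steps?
8
(one shortest path: (0, 4) → (1, 4) → (2, 4) → (3, 4) → (3, 3) → (3, 2) → (3, 1) → (2, 1) → (1, 1))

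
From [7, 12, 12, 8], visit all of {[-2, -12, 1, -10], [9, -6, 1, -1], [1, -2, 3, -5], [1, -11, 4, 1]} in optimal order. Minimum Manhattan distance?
92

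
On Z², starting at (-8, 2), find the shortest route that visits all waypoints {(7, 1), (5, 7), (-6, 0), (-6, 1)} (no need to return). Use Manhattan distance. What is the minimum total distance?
26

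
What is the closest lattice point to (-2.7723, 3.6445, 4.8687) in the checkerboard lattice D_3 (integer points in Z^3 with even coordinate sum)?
(-3, 4, 5)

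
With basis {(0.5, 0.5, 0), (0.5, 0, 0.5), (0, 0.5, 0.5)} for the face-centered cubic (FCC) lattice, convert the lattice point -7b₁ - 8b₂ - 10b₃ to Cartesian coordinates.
(-7.5, -8.5, -9)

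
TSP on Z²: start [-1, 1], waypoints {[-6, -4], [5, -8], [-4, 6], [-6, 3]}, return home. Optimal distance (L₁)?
50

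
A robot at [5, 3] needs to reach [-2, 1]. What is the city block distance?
9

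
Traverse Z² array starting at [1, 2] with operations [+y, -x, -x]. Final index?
(-1, 3)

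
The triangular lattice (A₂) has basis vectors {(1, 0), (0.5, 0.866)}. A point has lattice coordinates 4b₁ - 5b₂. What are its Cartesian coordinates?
(1.5, -4.33)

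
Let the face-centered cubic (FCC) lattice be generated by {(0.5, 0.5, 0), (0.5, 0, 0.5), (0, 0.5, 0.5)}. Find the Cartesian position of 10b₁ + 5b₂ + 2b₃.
(7.5, 6, 3.5)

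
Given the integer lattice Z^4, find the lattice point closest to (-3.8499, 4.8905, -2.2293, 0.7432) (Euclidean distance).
(-4, 5, -2, 1)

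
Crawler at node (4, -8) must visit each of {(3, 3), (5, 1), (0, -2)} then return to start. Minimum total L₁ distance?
32
(one optimal route: (4, -8) → (5, 1) → (3, 3) → (0, -2) → (4, -8))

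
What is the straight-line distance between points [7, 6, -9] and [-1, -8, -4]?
16.8819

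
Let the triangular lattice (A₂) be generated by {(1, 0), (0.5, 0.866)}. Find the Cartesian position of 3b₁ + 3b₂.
(4.5, 2.598)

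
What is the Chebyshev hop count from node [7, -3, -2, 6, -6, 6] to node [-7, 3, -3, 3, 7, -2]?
14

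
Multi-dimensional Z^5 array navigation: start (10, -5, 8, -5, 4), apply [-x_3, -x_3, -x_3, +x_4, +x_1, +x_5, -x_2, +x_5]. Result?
(11, -6, 5, -4, 6)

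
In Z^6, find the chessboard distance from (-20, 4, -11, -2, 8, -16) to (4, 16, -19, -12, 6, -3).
24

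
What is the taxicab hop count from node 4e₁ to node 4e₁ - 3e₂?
3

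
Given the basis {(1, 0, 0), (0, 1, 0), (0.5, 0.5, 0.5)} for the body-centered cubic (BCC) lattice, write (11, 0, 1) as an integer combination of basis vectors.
10b₁ - b₂ + 2b₃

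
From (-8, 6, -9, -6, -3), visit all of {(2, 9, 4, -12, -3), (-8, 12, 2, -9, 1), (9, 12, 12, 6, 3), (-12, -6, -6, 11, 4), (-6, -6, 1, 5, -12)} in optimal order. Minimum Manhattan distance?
183
(one optimal route: (-8, 6, -9, -6, -3) → (-8, 12, 2, -9, 1) → (2, 9, 4, -12, -3) → (9, 12, 12, 6, 3) → (-6, -6, 1, 5, -12) → (-12, -6, -6, 11, 4))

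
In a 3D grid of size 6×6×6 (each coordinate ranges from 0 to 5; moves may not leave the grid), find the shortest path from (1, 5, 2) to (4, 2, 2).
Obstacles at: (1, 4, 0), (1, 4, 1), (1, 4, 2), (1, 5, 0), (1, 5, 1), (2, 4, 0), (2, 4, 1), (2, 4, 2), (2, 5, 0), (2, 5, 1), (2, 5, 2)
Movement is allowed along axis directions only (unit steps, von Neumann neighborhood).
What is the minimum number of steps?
8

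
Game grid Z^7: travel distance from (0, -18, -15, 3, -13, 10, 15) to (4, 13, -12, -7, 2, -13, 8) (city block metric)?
93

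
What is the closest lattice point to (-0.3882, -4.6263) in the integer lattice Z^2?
(0, -5)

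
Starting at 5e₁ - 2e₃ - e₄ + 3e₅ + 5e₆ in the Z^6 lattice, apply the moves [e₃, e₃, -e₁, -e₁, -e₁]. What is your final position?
(2, 0, 0, -1, 3, 5)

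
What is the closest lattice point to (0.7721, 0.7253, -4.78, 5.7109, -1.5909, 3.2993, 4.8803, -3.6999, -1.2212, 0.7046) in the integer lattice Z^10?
(1, 1, -5, 6, -2, 3, 5, -4, -1, 1)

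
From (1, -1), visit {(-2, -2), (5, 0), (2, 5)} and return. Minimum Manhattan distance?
28
(one optimal route: (1, -1) → (-2, -2) → (5, 0) → (2, 5) → (1, -1))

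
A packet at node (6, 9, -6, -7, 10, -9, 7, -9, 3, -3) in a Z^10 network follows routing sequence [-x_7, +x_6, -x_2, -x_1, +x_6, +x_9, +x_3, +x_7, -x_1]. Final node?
(4, 8, -5, -7, 10, -7, 7, -9, 4, -3)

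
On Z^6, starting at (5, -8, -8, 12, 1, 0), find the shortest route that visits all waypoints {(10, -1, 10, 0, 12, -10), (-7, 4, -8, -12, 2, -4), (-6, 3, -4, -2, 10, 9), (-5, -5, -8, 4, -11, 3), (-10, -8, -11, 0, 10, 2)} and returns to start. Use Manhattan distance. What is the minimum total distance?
272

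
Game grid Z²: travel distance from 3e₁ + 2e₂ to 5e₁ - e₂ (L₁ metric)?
5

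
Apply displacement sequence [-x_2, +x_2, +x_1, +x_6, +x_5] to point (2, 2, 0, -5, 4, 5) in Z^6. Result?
(3, 2, 0, -5, 5, 6)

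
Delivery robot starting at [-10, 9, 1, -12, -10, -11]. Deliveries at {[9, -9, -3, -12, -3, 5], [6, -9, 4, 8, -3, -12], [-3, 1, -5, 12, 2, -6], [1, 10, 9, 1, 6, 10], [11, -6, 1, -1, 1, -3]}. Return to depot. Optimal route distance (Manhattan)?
300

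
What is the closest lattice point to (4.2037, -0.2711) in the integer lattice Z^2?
(4, 0)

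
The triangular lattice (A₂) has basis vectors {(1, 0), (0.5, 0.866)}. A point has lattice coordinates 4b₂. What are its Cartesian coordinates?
(2, 3.464)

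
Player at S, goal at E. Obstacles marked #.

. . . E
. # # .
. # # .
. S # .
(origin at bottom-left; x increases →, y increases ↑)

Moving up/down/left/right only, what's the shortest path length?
7
(one shortest path: (1, 0) → (0, 0) → (0, 1) → (0, 2) → (0, 3) → (1, 3) → (2, 3) → (3, 3))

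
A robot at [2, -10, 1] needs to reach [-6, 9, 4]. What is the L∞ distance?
19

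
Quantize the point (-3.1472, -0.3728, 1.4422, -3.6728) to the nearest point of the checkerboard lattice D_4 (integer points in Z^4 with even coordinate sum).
(-3, 0, 1, -4)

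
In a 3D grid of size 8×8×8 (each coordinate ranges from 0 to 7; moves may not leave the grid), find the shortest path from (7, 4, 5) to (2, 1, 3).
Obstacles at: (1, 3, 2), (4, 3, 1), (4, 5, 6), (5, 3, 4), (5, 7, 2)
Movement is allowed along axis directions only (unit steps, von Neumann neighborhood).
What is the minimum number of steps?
10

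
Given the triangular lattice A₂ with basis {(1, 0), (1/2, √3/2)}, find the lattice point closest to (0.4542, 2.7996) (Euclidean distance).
(0.5, 2.598)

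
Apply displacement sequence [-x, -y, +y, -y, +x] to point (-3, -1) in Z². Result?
(-3, -2)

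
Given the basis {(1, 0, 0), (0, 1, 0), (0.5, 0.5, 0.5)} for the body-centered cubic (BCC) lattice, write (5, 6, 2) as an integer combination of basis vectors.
3b₁ + 4b₂ + 4b₃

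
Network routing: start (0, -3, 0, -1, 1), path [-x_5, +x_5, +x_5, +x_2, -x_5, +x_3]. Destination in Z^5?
(0, -2, 1, -1, 1)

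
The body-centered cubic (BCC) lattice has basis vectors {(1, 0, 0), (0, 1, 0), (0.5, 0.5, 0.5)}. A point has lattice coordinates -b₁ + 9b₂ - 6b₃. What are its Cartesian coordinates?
(-4, 6, -3)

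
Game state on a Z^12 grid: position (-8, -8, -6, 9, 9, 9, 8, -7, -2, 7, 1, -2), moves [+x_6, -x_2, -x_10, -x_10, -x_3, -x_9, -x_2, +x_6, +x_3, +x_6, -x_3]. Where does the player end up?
(-8, -10, -7, 9, 9, 12, 8, -7, -3, 5, 1, -2)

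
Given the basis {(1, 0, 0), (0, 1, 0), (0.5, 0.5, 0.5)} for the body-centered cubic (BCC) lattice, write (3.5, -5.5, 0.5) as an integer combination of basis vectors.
3b₁ - 6b₂ + b₃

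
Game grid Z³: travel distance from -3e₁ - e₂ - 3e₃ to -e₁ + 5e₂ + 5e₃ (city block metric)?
16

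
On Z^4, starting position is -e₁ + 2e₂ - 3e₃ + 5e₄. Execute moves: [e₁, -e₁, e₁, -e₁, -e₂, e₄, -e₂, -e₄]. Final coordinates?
(-1, 0, -3, 5)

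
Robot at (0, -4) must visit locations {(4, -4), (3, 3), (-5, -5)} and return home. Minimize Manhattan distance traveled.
34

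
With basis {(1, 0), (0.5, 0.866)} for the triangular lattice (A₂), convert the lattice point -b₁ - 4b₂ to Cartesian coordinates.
(-3, -3.464)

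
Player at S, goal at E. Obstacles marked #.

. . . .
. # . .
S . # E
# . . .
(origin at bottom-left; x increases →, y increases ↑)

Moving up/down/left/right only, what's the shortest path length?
5
(one shortest path: (0, 1) → (1, 1) → (1, 0) → (2, 0) → (3, 0) → (3, 1))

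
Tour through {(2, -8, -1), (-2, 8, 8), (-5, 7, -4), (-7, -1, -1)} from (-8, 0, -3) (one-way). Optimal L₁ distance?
61
(one optimal route: (-8, 0, -3) → (-7, -1, -1) → (2, -8, -1) → (-5, 7, -4) → (-2, 8, 8))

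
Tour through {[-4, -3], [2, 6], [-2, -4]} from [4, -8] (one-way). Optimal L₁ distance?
28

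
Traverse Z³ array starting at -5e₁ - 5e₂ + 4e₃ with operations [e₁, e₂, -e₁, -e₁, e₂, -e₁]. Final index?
(-7, -3, 4)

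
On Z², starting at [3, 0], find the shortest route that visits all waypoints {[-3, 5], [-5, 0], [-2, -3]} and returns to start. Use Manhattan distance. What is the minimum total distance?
32
(one optimal route: (3, 0) → (-3, 5) → (-5, 0) → (-2, -3) → (3, 0))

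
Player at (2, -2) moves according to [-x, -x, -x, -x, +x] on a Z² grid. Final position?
(-1, -2)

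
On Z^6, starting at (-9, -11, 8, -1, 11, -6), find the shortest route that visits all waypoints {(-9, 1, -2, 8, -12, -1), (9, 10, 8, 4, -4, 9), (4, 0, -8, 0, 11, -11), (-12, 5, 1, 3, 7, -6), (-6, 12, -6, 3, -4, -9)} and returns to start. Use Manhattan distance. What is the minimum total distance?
272
(one optimal route: (-9, -11, 8, -1, 11, -6) → (4, 0, -8, 0, 11, -11) → (-6, 12, -6, 3, -4, -9) → (9, 10, 8, 4, -4, 9) → (-9, 1, -2, 8, -12, -1) → (-12, 5, 1, 3, 7, -6) → (-9, -11, 8, -1, 11, -6))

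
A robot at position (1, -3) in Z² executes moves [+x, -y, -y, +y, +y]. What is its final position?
(2, -3)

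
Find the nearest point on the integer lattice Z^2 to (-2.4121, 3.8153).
(-2, 4)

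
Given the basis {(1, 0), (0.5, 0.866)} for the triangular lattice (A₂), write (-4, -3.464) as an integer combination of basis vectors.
-2b₁ - 4b₂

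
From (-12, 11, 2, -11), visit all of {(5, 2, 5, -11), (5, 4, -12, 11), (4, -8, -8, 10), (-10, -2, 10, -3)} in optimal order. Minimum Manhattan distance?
122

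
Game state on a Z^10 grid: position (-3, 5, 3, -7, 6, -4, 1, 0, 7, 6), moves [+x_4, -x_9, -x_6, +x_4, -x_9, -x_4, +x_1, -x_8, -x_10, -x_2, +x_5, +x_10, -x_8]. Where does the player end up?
(-2, 4, 3, -6, 7, -5, 1, -2, 5, 6)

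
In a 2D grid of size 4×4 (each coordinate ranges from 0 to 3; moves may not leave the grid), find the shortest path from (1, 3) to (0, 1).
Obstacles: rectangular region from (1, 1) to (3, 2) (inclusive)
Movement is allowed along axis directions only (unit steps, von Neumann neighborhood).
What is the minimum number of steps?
3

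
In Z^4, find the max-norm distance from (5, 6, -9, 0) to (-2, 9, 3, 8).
12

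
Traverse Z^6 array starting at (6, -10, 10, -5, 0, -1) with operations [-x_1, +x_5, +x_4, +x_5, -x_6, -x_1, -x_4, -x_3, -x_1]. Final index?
(3, -10, 9, -5, 2, -2)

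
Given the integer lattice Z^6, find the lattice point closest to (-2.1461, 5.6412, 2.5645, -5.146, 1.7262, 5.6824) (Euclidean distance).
(-2, 6, 3, -5, 2, 6)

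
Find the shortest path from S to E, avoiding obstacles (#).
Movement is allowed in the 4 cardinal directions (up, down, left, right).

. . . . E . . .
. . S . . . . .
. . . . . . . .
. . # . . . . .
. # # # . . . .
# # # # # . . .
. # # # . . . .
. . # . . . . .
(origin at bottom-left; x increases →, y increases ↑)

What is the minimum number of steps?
3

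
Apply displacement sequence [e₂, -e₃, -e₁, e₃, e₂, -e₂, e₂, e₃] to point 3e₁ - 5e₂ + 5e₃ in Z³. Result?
(2, -3, 6)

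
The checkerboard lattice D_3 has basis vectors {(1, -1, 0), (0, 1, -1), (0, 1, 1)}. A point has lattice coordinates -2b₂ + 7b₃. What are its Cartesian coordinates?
(0, 5, 9)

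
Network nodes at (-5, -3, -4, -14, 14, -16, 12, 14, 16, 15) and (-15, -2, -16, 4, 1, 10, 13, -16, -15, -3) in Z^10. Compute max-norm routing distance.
31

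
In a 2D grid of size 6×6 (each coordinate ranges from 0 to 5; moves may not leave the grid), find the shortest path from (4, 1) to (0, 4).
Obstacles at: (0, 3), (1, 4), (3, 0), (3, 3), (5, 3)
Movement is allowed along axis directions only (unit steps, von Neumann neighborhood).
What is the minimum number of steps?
9
(one shortest path: (4, 1) → (3, 1) → (2, 1) → (2, 2) → (2, 3) → (2, 4) → (2, 5) → (1, 5) → (0, 5) → (0, 4))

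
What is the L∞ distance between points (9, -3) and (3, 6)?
9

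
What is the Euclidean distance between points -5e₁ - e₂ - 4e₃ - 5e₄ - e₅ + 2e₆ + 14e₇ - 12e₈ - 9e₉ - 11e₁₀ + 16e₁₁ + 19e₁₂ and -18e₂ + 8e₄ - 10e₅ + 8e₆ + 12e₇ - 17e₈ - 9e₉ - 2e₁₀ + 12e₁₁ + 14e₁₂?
27.6948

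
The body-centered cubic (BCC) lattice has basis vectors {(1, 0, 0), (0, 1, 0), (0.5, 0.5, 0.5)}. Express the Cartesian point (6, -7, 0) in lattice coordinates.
6b₁ - 7b₂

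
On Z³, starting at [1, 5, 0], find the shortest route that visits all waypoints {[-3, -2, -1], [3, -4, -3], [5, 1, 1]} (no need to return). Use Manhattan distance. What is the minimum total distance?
30
(one optimal route: (1, 5, 0) → (5, 1, 1) → (3, -4, -3) → (-3, -2, -1))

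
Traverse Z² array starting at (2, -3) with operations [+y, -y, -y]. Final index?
(2, -4)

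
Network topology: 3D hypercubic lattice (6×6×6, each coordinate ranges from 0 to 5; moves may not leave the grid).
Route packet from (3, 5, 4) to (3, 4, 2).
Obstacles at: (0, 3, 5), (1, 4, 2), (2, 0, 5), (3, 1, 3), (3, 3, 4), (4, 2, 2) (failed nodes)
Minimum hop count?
3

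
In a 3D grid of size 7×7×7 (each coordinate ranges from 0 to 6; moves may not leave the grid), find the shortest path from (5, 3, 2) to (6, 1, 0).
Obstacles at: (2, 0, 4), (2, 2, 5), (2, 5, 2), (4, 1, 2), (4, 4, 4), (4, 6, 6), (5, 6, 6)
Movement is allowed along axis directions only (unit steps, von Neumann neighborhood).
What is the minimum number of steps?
5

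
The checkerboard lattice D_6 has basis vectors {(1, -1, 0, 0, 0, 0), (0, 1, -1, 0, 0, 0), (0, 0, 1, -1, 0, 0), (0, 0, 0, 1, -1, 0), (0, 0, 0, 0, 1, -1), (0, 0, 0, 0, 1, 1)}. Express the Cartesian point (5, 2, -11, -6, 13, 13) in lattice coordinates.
5b₁ + 7b₂ - 4b₃ - 10b₄ - 5b₅ + 8b₆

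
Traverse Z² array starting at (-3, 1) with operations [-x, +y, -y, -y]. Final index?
(-4, 0)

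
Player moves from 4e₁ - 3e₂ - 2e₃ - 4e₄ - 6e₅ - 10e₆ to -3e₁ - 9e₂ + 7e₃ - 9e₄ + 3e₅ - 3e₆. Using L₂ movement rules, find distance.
17.9165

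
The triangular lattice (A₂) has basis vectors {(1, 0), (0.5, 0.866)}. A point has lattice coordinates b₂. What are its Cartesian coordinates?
(0.5, 0.866)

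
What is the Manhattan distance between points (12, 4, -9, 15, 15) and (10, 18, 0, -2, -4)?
61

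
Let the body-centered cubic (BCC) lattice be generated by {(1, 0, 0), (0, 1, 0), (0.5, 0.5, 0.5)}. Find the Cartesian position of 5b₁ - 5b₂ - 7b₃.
(1.5, -8.5, -3.5)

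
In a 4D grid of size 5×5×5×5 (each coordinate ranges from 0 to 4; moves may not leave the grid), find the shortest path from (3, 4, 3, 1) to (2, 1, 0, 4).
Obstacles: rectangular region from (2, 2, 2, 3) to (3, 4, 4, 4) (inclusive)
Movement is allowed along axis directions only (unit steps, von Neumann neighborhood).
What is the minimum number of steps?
10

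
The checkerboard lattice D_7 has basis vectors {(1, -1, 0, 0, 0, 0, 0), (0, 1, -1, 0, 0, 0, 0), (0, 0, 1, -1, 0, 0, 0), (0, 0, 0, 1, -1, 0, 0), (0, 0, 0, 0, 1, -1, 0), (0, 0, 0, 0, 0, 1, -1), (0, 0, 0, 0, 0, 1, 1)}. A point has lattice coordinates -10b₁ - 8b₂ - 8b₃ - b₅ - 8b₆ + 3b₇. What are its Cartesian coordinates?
(-10, 2, 0, 8, -1, -4, 11)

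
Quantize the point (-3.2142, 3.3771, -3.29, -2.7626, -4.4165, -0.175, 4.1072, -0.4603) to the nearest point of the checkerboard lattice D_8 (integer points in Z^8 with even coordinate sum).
(-3, 3, -3, -3, -4, 0, 4, 0)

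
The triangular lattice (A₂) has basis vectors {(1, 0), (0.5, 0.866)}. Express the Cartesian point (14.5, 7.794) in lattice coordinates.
10b₁ + 9b₂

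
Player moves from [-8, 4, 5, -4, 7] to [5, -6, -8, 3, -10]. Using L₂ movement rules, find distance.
27.8568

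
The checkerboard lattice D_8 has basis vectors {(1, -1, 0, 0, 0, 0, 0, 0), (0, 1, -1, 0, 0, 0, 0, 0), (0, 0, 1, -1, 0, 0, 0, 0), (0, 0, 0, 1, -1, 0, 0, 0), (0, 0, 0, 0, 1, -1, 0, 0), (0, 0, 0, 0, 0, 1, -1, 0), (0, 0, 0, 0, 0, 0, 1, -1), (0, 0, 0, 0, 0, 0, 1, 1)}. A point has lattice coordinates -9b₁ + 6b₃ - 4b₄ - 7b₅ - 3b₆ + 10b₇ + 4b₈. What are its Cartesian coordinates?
(-9, 9, 6, -10, -3, 4, 17, -6)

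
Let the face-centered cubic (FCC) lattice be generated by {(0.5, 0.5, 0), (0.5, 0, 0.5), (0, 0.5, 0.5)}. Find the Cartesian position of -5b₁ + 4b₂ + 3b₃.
(-0.5, -1, 3.5)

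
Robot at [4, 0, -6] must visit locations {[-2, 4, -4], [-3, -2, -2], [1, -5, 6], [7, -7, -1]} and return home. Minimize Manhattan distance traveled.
66
(one optimal route: (4, 0, -6) → (-2, 4, -4) → (-3, -2, -2) → (1, -5, 6) → (7, -7, -1) → (4, 0, -6))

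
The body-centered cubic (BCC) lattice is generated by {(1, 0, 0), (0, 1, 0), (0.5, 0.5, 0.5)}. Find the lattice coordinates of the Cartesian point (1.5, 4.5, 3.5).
-2b₁ + b₂ + 7b₃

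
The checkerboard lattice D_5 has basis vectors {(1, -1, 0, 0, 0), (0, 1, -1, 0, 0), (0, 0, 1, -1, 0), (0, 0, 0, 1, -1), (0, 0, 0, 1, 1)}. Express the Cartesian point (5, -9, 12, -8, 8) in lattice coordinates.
5b₁ - 4b₂ + 8b₃ - 4b₄ + 4b₅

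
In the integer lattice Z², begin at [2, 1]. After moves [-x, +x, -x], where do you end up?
(1, 1)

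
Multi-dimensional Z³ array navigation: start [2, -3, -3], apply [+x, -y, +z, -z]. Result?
(3, -4, -3)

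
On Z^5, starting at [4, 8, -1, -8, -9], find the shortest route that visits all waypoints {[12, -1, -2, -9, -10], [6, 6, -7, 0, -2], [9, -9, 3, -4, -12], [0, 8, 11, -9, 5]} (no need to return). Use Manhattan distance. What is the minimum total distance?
127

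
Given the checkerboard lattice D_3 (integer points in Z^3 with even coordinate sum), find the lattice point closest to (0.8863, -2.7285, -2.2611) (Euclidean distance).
(1, -3, -2)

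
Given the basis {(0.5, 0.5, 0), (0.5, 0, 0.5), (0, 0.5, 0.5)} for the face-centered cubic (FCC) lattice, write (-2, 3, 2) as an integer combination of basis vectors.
-b₁ - 3b₂ + 7b₃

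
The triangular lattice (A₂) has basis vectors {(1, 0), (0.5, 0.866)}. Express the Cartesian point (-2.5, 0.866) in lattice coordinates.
-3b₁ + b₂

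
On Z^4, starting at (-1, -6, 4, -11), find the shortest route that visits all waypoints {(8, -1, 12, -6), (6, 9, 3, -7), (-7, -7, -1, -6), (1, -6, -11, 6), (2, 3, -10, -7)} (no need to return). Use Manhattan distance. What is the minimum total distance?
117
(one optimal route: (-1, -6, 4, -11) → (-7, -7, -1, -6) → (1, -6, -11, 6) → (2, 3, -10, -7) → (6, 9, 3, -7) → (8, -1, 12, -6))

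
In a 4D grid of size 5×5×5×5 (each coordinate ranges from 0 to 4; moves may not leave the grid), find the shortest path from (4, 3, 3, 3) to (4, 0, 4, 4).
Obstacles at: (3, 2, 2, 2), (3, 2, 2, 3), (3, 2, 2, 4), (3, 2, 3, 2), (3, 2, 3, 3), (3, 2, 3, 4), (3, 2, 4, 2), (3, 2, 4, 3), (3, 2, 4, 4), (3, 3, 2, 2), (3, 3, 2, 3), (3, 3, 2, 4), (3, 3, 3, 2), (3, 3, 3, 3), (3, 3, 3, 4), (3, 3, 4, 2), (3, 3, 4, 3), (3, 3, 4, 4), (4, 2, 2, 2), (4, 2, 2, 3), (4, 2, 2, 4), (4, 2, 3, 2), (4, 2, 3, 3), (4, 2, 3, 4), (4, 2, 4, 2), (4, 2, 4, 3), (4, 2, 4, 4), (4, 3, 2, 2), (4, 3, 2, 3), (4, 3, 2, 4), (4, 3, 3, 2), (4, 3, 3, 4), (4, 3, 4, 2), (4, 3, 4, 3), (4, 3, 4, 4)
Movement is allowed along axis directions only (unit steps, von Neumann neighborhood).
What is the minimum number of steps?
11
(one shortest path: (4, 3, 3, 3) → (4, 4, 3, 3) → (3, 4, 3, 3) → (2, 4, 3, 3) → (2, 3, 3, 3) → (2, 2, 3, 3) → (2, 1, 3, 3) → (3, 1, 3, 3) → (4, 1, 3, 3) → (4, 0, 3, 3) → (4, 0, 4, 3) → (4, 0, 4, 4))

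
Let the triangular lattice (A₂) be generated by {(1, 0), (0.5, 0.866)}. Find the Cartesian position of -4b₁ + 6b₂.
(-1, 5.196)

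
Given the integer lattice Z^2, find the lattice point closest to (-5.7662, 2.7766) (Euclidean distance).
(-6, 3)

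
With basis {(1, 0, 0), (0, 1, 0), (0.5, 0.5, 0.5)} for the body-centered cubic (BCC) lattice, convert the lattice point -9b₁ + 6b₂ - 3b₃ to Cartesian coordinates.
(-10.5, 4.5, -1.5)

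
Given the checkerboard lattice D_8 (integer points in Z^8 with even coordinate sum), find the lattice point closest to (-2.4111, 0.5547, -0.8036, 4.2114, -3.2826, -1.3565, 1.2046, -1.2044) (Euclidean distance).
(-2, 1, -1, 4, -3, -1, 1, -1)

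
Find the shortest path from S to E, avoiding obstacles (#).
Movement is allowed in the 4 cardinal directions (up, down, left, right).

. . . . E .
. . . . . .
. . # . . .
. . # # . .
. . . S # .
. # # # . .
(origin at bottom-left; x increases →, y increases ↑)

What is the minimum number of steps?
9
(one shortest path: (3, 1) → (2, 1) → (1, 1) → (1, 2) → (1, 3) → (1, 4) → (2, 4) → (3, 4) → (4, 4) → (4, 5))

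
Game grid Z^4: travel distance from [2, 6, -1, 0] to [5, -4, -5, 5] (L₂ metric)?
12.2474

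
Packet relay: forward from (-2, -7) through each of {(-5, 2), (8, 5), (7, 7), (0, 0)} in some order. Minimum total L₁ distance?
35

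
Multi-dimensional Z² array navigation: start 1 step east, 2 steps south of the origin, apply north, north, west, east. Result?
(1, 0)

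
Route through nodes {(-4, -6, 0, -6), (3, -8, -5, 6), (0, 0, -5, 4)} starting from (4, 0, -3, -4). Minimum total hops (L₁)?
53
(one optimal route: (4, 0, -3, -4) → (0, 0, -5, 4) → (3, -8, -5, 6) → (-4, -6, 0, -6))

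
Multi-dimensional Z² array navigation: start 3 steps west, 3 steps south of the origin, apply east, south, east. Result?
(-1, -4)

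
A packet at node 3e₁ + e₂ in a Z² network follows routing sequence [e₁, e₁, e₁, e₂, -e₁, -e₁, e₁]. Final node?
(5, 2)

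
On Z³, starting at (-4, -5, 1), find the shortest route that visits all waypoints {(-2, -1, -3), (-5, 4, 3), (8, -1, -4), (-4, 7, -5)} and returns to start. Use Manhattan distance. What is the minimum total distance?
66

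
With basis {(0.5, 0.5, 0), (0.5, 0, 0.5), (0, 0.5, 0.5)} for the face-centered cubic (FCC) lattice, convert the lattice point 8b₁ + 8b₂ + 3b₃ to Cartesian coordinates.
(8, 5.5, 5.5)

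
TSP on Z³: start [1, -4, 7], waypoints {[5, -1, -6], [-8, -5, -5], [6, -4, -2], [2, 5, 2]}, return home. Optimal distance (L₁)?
80
(one optimal route: (1, -4, 7) → (-8, -5, -5) → (5, -1, -6) → (6, -4, -2) → (2, 5, 2) → (1, -4, 7))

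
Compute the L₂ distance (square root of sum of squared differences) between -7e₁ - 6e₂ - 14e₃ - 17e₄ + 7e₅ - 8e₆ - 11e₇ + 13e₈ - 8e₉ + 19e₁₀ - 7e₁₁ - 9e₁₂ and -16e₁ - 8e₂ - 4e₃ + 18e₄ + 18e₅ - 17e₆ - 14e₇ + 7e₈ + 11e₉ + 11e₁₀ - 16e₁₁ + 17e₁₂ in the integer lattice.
53.2823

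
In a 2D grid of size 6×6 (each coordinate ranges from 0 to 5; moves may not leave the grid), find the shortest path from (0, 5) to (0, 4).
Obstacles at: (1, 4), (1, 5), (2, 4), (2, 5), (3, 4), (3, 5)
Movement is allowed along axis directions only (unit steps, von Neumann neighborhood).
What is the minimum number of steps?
1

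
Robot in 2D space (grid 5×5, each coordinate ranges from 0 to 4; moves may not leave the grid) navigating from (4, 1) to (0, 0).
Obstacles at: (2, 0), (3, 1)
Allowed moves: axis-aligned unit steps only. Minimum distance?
7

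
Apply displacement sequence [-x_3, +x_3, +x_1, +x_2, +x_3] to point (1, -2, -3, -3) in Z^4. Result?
(2, -1, -2, -3)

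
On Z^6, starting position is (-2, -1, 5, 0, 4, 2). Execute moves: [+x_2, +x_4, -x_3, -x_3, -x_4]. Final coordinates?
(-2, 0, 3, 0, 4, 2)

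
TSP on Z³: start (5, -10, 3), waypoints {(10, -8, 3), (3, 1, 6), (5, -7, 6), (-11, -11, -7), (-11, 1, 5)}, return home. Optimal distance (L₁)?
92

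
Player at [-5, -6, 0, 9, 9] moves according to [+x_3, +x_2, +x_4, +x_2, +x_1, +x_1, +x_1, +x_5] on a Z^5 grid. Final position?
(-2, -4, 1, 10, 10)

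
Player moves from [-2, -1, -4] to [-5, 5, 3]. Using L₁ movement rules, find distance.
16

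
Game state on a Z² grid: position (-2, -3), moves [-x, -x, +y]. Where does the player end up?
(-4, -2)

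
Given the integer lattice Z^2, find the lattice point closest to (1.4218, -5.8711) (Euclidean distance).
(1, -6)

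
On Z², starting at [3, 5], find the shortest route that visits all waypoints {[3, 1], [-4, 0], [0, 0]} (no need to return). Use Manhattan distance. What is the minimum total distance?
12
(one optimal route: (3, 5) → (3, 1) → (0, 0) → (-4, 0))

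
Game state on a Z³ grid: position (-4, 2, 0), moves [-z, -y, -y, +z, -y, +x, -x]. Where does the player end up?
(-4, -1, 0)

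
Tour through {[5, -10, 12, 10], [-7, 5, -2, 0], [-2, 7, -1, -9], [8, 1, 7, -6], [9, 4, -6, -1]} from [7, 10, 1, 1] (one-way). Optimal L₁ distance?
118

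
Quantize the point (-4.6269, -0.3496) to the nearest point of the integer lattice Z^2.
(-5, 0)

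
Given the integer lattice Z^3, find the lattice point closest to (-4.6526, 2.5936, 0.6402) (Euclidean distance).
(-5, 3, 1)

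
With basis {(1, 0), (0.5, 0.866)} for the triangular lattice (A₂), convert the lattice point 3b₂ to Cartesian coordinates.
(1.5, 2.598)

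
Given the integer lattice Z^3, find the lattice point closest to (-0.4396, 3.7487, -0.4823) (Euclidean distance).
(0, 4, 0)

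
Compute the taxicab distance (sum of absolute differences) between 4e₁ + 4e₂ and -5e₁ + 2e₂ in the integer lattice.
11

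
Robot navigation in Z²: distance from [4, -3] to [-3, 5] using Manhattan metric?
15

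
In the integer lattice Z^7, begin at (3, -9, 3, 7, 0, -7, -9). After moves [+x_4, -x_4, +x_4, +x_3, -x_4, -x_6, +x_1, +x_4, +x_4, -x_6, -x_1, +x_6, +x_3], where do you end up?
(3, -9, 5, 9, 0, -8, -9)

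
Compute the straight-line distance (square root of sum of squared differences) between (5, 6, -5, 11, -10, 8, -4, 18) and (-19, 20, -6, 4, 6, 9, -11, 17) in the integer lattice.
33.6006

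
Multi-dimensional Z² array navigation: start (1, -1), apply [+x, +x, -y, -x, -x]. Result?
(1, -2)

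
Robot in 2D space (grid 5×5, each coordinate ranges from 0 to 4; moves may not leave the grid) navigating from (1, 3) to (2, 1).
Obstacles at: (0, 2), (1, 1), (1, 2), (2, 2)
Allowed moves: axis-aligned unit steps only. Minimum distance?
5
(one shortest path: (1, 3) → (2, 3) → (3, 3) → (3, 2) → (3, 1) → (2, 1))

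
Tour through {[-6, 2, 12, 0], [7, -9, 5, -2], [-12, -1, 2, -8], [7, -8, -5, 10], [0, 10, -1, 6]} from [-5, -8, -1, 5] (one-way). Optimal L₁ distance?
140
(one optimal route: (-5, -8, -1, 5) → (7, -8, -5, 10) → (7, -9, 5, -2) → (-12, -1, 2, -8) → (-6, 2, 12, 0) → (0, 10, -1, 6))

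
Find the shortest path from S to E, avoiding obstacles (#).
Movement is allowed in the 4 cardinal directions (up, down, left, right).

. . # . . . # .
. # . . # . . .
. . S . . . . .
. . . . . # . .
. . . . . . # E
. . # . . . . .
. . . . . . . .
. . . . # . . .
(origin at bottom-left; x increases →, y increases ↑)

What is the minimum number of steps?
7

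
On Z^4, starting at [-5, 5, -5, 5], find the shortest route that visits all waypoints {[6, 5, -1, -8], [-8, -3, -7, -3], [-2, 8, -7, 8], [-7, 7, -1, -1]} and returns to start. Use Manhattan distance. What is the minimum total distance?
106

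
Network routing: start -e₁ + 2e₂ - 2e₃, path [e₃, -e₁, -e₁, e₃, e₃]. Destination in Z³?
(-3, 2, 1)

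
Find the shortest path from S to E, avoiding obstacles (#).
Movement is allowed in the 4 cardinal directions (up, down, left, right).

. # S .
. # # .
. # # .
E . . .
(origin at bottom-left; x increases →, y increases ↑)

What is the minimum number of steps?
7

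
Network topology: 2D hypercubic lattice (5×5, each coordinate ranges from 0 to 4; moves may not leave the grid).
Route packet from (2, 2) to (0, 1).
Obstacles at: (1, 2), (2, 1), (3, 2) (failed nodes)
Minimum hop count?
5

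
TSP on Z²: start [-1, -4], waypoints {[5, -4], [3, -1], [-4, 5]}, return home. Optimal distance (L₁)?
36
(one optimal route: (-1, -4) → (5, -4) → (3, -1) → (-4, 5) → (-1, -4))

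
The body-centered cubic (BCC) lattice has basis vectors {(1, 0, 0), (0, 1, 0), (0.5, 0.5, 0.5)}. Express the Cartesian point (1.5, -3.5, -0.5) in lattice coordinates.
2b₁ - 3b₂ - b₃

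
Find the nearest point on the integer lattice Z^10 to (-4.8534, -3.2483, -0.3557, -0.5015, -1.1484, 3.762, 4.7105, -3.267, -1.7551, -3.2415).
(-5, -3, 0, -1, -1, 4, 5, -3, -2, -3)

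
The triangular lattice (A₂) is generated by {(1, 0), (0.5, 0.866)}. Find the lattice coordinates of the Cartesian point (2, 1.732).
b₁ + 2b₂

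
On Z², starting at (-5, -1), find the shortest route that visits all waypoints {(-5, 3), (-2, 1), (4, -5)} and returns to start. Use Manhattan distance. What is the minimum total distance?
34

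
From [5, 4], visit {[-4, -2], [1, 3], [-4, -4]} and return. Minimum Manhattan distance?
34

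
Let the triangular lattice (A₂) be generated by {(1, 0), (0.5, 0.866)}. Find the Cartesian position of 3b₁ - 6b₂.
(0, -5.196)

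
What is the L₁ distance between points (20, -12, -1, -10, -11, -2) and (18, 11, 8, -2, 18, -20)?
89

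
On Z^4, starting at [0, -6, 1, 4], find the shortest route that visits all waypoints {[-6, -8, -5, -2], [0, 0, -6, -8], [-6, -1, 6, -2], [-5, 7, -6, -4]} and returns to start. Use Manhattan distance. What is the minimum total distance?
100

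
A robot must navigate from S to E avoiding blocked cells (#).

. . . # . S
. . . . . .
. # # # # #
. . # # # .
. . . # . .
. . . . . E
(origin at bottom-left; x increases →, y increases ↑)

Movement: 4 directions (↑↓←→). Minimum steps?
15
(one shortest path: (5, 5) → (4, 5) → (4, 4) → (3, 4) → (2, 4) → (1, 4) → (0, 4) → (0, 3) → (0, 2) → (1, 2) → (1, 1) → (2, 1) → (2, 0) → (3, 0) → (4, 0) → (5, 0))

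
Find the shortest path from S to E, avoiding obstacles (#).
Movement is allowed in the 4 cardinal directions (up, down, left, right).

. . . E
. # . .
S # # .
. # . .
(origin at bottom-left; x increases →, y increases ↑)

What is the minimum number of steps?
5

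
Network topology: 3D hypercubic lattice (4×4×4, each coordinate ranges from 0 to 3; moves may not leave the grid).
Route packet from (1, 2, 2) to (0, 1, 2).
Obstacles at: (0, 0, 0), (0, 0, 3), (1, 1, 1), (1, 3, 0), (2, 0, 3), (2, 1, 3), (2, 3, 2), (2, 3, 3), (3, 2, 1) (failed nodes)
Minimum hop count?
2
(one shortest path: (1, 2, 2) → (0, 2, 2) → (0, 1, 2))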